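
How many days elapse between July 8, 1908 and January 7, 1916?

2739

Day-of-year of July 8, 1908: 190.
Day-of-year of January 7, 1916: 7.
1908 has 366 days, so 366 − 190 = 176 days remain in 1908.
Full years 1909–1915: 6 common + 1 leap = 6×365 + 1×366 = 2556 days.
Total: 176 + 2556 + 7 = 2739 days.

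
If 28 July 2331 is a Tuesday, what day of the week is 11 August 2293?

Friday

Count forward from the earlier date (August 11, 2293) to the later (July 28, 2331):
Day-of-year of August 11, 2293: 223.
Day-of-year of July 28, 2331: 209.
2293 has 365 days, so 365 − 223 = 142 days remain in 2293.
Full years 2294–2330: 29 common + 8 leap = 29×365 + 8×366 = 13513 days.
Total: 142 + 13513 + 209 = 13864 days.
13864 mod 7 = 4, so 4 days before Tuesday is Friday.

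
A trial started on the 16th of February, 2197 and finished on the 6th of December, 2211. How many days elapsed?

5405

From February 16, 2197 to February 16, 2211: 14 years, of which 2 contain a Feb 29 — 12×365 + 2×366 = 5112 days.
(2200 is not a leap year (divisible by 100 but not 400).)
February 2211: 28 − 16 = 12 days remain (2211 is not a leap year, so February has 28 days).
Then 9 full months totalling 275 days.
December 1–6, 2211: 6 days.
Residual: 293 days.
Total: 5405 days.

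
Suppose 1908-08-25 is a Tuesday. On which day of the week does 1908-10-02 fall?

Friday

August 1908: 31 − 25 = 6 days remain.
Then September (30): 30 days.
October 1–2, 1908: 2 days.
Total: 6 + 30 + 2 = 38 days.
38 mod 7 = 3, so 3 days after Tuesday is Friday.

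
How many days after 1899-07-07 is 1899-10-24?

109

July 1899: 31 − 7 = 24 days remain.
Then August (31), September (30): 31 + 30 = 61 days.
October 1–24, 1899: 24 days.
Total: 24 + 61 + 24 = 109 days.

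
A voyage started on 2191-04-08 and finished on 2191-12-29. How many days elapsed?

April 2191: 30 − 8 = 22 days remain.
Then May (31), June (30), July (31), August (31), September (30), October (31), November (30): 31 + 30 + 31 + 31 + 30 + 31 + 30 = 214 days.
December 1–29, 2191: 29 days.
Total: 22 + 214 + 29 = 265 days.

265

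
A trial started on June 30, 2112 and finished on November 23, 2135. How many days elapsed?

8546

From June 30, 2112 to June 30, 2135: 23 years, of which 5 contain a Feb 29 — 18×365 + 5×366 = 8400 days.
June 2135: 30 − 30 = 0 days remain.
Then July (31), August (31), September (30), October (31): 31 + 31 + 30 + 31 = 123 days.
November 1–23, 2135: 23 days.
Residual: 146 days.
Total: 8546 days.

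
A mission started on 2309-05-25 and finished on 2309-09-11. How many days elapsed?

May 2309: 31 − 25 = 6 days remain.
Then June (30), July (31), August (31): 30 + 31 + 31 = 92 days.
September 1–11, 2309: 11 days.
Total: 6 + 92 + 11 = 109 days.

109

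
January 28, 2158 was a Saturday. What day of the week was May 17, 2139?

Count forward from the earlier date (May 17, 2139) to the later (January 28, 2158):
From May 17, 2139 to May 17, 2157: 18 years, of which 5 contain a Feb 29 — 13×365 + 5×366 = 6575 days.
May 2157: 31 − 17 = 14 days remain.
Then June (30), July (31), August (31), September (30), October (31), November (30), December (31): 30 + 31 + 31 + 30 + 31 + 30 + 31 = 214 days.
January 1–28, 2158: 28 days.
Residual: 256 days.
Total: 6831 days.
6831 mod 7 = 6, so 6 days before Saturday is Sunday.

Sunday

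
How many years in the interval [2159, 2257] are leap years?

Years divisible by 4: 2160, 2164, …, 2256 — 25 in all.
Of these, 2200 is divisible by 100 but not 400, so not leap.
Leap years: 25 − 1 = 24.

24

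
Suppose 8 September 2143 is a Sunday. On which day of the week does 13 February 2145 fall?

Saturday

September 8, 2143 → September 8, 2144: 366 days (2144 is a leap year).
September 2144: 30 − 8 = 22 days remain.
Then October (31), November (30), December (31), January (31): 31 + 30 + 31 + 31 = 123 days.
February 1–13, 2145: 13 days (2145 is not a leap year).
Residual: 158 days.
Total: 524 days.
524 mod 7 = 6, so 6 days after Sunday is Saturday.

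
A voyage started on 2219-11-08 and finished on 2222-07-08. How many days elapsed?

November 8, 2219 → November 8, 2220: 366 days (2220 is a leap year).
November 8, 2220 → November 8, 2221: 365 days.
November 2221: 30 − 8 = 22 days remain.
Then December (31), January (31), February 2222 (28), March (31), April (30), May (31), June (30): 31 + 31 + 28 + 31 + 30 + 31 + 30 = 212 days.
July 1–8, 2222: 8 days.
Residual: 242 days.
Total: 973 days.

973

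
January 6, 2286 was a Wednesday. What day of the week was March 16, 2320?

Tuesday

From January 6, 2286 to January 6, 2320: 34 years, of which 7 contain a Feb 29 — 27×365 + 7×366 = 12417 days.
(2300 is not a leap year (divisible by 100 but not 400).)
January 2320: 31 − 6 = 25 days remain.
Then February 2320 (29): 29 days.
March 1–16, 2320: 16 days.
Residual: 70 days.
Total: 12487 days.
12487 mod 7 = 6, so 6 days after Wednesday is Tuesday.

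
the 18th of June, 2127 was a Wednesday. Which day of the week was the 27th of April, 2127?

Sunday

Count forward from the earlier date (April 27, 2127) to the later (June 18, 2127):
April 2127: 30 − 27 = 3 days remain.
Then May (31): 31 days.
June 1–18, 2127: 18 days.
Total: 3 + 31 + 18 = 52 days.
52 mod 7 = 3, so 3 days before Wednesday is Sunday.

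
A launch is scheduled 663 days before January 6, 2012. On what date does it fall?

March 14, 2010

Count 663 days before January 6, 2012:
Day-of-year of March 14, 2010: 73.
Day-of-year of January 6, 2012: 6.
2010 has 365 days, so 365 − 73 = 292 days remain in 2010.
Full years: 2011: 365. Sum = 365.
Total: 292 + 365 + 6 = 663 days.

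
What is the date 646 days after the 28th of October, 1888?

the 5th of August, 1890

Count 646 days after October 28, 1888:
October 28, 1888 → October 28, 1889: 365 days.
October 1889: 31 − 28 = 3 days remain.
Then 9 full months totalling 273 days.
August 1–5, 1890: 5 days.
Residual: 281 days.
Total: 646 days.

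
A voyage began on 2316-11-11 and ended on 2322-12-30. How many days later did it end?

2240

November 11, 2316 → November 11, 2317: 365 days.
November 11, 2317 → November 11, 2318: 365 days.
November 11, 2318 → November 11, 2319: 365 days.
November 11, 2319 → November 11, 2320: 366 days (2320 is a leap year).
November 11, 2320 → November 11, 2321: 365 days.
November 11, 2321 → November 11, 2322: 365 days.
November 2322: 30 − 11 = 19 days remain.
December 1–30, 2322: 30 days.
Residual: 49 days.
Total: 2240 days.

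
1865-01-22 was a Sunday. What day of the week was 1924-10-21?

Tuesday

From January 22, 1865 to January 22, 1924: 59 years, of which 13 contain a Feb 29 — 46×365 + 13×366 = 21548 days.
(1900 is not a leap year (divisible by 100 but not 400).)
January 1924: 31 − 22 = 9 days remain.
Then February 1924 (29), March (31), April (30), May (31), June (30), July (31), August (31), September (30): 29 + 31 + 30 + 31 + 30 + 31 + 31 + 30 = 243 days.
October 1–21, 1924: 21 days.
Residual: 273 days.
Total: 21821 days.
21821 mod 7 = 2, so 2 days after Sunday is Tuesday.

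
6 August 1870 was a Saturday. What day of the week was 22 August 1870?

Monday

Within August 1870: 22 − 6 = 16 days.
16 mod 7 = 2, so 2 days after Saturday is Monday.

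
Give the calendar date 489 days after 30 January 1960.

2 June 1961

Count 489 days after January 30, 1960:
Day-of-year of January 30, 1960: 30.
Day-of-year of June 2, 1961: 153.
1960 has 366 days, so 366 − 30 = 336 days remain in 1960.
Total: 336 + 153 = 489 days.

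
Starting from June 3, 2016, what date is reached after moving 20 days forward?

June 23, 2016

Count 20 days after June 3, 2016:
Within June 2016: 23 − 3 = 20 days.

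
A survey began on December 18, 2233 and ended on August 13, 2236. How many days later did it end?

969

December 18, 2233 → December 18, 2234: 365 days.
December 18, 2234 → December 18, 2235: 365 days.
December 2235: 31 − 18 = 13 days remain.
Then January (31), February 2236 (29), March (31), April (30), May (31), June (30), July (31): 31 + 29 + 31 + 30 + 31 + 30 + 31 = 213 days.
August 1–13, 2236: 13 days.
Residual: 239 days.
Total: 969 days.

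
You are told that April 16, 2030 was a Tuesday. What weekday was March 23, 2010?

Tuesday

Count forward from the earlier date (March 23, 2010) to the later (April 16, 2030):
From March 23, 2010 to March 23, 2030: 20 years, of which 5 contain a Feb 29 — 15×365 + 5×366 = 7305 days.
March 2030: 31 − 23 = 8 days remain.
April 1–16, 2030: 16 days.
Residual: 24 days.
Total: 7329 days.
7329 is a multiple of 7, so March 23, 2010 falls on the same weekday: Tuesday.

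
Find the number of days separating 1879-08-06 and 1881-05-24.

Day-of-year of August 6, 1879: 218.
Day-of-year of May 24, 1881: 144.
1879 has 365 days, so 365 − 218 = 147 days remain in 1879.
Full years: 1880: 366. Sum = 366.
Total: 147 + 366 + 144 = 657 days.

657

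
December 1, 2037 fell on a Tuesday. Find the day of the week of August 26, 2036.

Tuesday

Count forward from the earlier date (August 26, 2036) to the later (December 1, 2037):
August 2036: 31 − 26 = 5 days remain.
Then 15 full months totalling 456 days.
December 1, 2037: 1 day.
Total: 5 + 456 + 1 = 462 days.
462 is a multiple of 7, so August 26, 2036 falls on the same weekday: Tuesday.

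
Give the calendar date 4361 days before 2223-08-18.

2211-09-09

Count 4361 days before August 18, 2223:
Day-of-year of September 9, 2211: 252.
Day-of-year of August 18, 2223: 230.
2211 has 365 days, so 365 − 252 = 113 days remain in 2211.
Full years 2212–2222: 8 common + 3 leap = 8×365 + 3×366 = 4018 days.
Total: 113 + 4018 + 230 = 4361 days.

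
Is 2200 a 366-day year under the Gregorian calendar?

No

2200 is not a leap year (divisible by 100 but not 400).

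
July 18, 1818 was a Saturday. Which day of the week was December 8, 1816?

Sunday

Count forward from the earlier date (December 8, 1816) to the later (July 18, 1818):
Day-of-year of December 8, 1816: 343.
Day-of-year of July 18, 1818: 199.
1816 has 366 days, so 366 − 343 = 23 days remain in 1816.
Full years: 1817: 365. Sum = 365.
Total: 23 + 365 + 199 = 587 days.
587 mod 7 = 6, so 6 days before Saturday is Sunday.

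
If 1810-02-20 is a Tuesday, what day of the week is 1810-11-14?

Wednesday

February 1810: 28 − 20 = 8 days remain (1810 is not a leap year, so February has 28 days).
Then March (31), April (30), May (31), June (30), July (31), August (31), September (30), October (31): 31 + 30 + 31 + 30 + 31 + 31 + 30 + 31 = 245 days.
November 1–14, 1810: 14 days.
Total: 8 + 245 + 14 = 267 days.
267 mod 7 = 1, so 1 day after Tuesday is Wednesday.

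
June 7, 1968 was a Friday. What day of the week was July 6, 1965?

Tuesday

Count forward from the earlier date (July 6, 1965) to the later (June 7, 1968):
July 6, 1965 → July 6, 1966: 365 days.
July 6, 1966 → July 6, 1967: 365 days.
July 1967: 31 − 6 = 25 days remain.
Then 10 full months totalling 305 days.
June 1–7, 1968: 7 days.
Residual: 337 days.
Total: 1067 days.
1067 mod 7 = 3, so 3 days before Friday is Tuesday.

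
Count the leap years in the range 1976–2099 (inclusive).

Years divisible by 4: 1976, 1980, …, 2096 — 31 in all.
2000 is divisible by 400, so still leap.
No century exceptions apply. Count: 31.

31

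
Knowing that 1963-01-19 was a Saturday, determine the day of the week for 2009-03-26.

Day-of-year of January 19, 1963: 19.
Day-of-year of March 26, 2009: 85.
1963 has 365 days, so 365 − 19 = 346 days remain in 1963.
Full years 1964–2008: 33 common + 12 leap = 33×365 + 12×366 = 16437 days.
Total: 346 + 16437 + 85 = 16868 days.
16868 mod 7 = 5, so 5 days after Saturday is Thursday.

Thursday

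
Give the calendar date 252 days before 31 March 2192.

23 July 2191

Count 252 days before March 31, 2192:
July 2191: 31 − 23 = 8 days remain.
Then August (31), September (30), October (31), November (30), December (31), January (31), February 2192 (29): 31 + 30 + 31 + 30 + 31 + 31 + 29 = 213 days.
March 1–31, 2192: 31 days.
Residual: 252 days.
Total: 252 days.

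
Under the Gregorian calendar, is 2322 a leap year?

2322 is not a leap year.

No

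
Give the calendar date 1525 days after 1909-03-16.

1913-05-19

Count 1525 days after March 16, 1909:
March 16, 1909 → March 16, 1910: 365 days.
March 16, 1910 → March 16, 1911: 365 days.
March 16, 1911 → March 16, 1912: 366 days (1912 is a leap year).
March 16, 1912 → March 16, 1913: 365 days.
March 1913: 31 − 16 = 15 days remain.
Then April (30): 30 days.
May 1–19, 1913: 19 days.
Residual: 64 days.
Total: 1525 days.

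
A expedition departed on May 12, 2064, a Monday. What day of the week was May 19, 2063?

Count forward from the earlier date (May 19, 2063) to the later (May 12, 2064):
Day-of-year of May 19, 2063: 139.
Day-of-year of May 12, 2064: 133.
2063 has 365 days, so 365 − 139 = 226 days remain in 2063.
Total: 226 + 133 = 359 days.
359 mod 7 = 2, so 2 days before Monday is Saturday.

Saturday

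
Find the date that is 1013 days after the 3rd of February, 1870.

the 12th of November, 1872

Count 1013 days after February 3, 1870:
February 1870: 28 − 3 = 25 days remain (1870 is not a leap year, so February has 28 days).
Then 32 full months totalling 976 days.
November 1–12, 1872: 12 days.
Total: 25 + 976 + 12 = 1013 days.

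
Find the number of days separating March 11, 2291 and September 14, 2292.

March 2291: 31 − 11 = 20 days remain.
Then 17 full months totalling 519 days.
September 1–14, 2292: 14 days.
Total: 20 + 519 + 14 = 553 days.

553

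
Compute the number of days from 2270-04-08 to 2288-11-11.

6792

From April 8, 2270 to April 8, 2288: 18 years, of which 5 contain a Feb 29 — 13×365 + 5×366 = 6575 days.
April 2288: 30 − 8 = 22 days remain.
Then May (31), June (30), July (31), August (31), September (30), October (31): 31 + 30 + 31 + 31 + 30 + 31 = 184 days.
November 1–11, 2288: 11 days.
Residual: 217 days.
Total: 6792 days.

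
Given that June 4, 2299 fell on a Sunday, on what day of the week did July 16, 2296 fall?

Count forward from the earlier date (July 16, 2296) to the later (June 4, 2299):
July 16, 2296 → July 16, 2297: 365 days.
July 16, 2297 → July 16, 2298: 365 days.
July 2298: 31 − 16 = 15 days remain.
Then 10 full months totalling 304 days.
June 1–4, 2299: 4 days.
Residual: 323 days.
Total: 1053 days.
1053 mod 7 = 3, so 3 days before Sunday is Thursday.

Thursday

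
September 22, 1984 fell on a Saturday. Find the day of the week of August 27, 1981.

Thursday

Count forward from the earlier date (August 27, 1981) to the later (September 22, 1984):
August 27, 1981 → August 27, 1982: 365 days.
August 27, 1982 → August 27, 1983: 365 days.
August 27, 1983 → August 27, 1984: 366 days (1984 is a leap year).
August 1984: 31 − 27 = 4 days remain.
September 1–22, 1984: 22 days.
Residual: 26 days.
Total: 1122 days.
1122 mod 7 = 2, so 2 days before Saturday is Thursday.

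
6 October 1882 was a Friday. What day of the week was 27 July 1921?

Wednesday

Day-of-year of October 6, 1882: 279.
Day-of-year of July 27, 1921: 208.
1882 has 365 days, so 365 − 279 = 86 days remain in 1882.
Full years 1883–1920: 29 common + 9 leap = 29×365 + 9×366 = 13879 days.
Total: 86 + 13879 + 208 = 14173 days.
14173 mod 7 = 5, so 5 days after Friday is Wednesday.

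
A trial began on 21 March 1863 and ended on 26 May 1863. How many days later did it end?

March 1863: 31 − 21 = 10 days remain.
Then April (30): 30 days.
May 1–26, 1863: 26 days.
Total: 10 + 30 + 26 = 66 days.

66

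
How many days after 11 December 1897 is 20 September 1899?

648

December 1897: 31 − 11 = 20 days remain.
Then 20 full months totalling 608 days.
September 1–20, 1899: 20 days.
Total: 20 + 608 + 20 = 648 days.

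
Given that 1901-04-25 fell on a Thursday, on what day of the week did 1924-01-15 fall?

Tuesday

Day-of-year of April 25, 1901: 115.
Day-of-year of January 15, 1924: 15.
1901 has 365 days, so 365 − 115 = 250 days remain in 1901.
Full years 1902–1923: 17 common + 5 leap = 17×365 + 5×366 = 8035 days.
Total: 250 + 8035 + 15 = 8300 days.
8300 mod 7 = 5, so 5 days after Thursday is Tuesday.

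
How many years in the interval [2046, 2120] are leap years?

Years divisible by 4: 2048, 2052, …, 2120 — 19 in all.
Of these, 2100 is divisible by 100 but not 400, so not leap.
Leap years: 19 − 1 = 18.

18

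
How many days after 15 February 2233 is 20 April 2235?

February 15, 2233 → February 15, 2234: 365 days.
February 15, 2234 → February 15, 2235: 365 days.
February 2235: 28 − 15 = 13 days remain (2235 is not a leap year, so February has 28 days).
Then March (31): 31 days.
April 1–20, 2235: 20 days.
Residual: 64 days.
Total: 794 days.

794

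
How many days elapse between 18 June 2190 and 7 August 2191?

415

June 18, 2190 → June 18, 2191: 365 days.
June 2191: 30 − 18 = 12 days remain.
Then July (31): 31 days.
August 1–7, 2191: 7 days.
Residual: 50 days.
Total: 415 days.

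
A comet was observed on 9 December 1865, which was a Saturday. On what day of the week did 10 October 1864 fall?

Count forward from the earlier date (October 10, 1864) to the later (December 9, 1865):
October 10, 1864 → October 10, 1865: 365 days.
October 1865: 31 − 10 = 21 days remain.
Then November (30): 30 days.
December 1–9, 1865: 9 days.
Residual: 60 days.
Total: 425 days.
425 mod 7 = 5, so 5 days before Saturday is Monday.

Monday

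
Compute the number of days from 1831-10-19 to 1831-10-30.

Within October 1831: 30 − 19 = 11 days.

11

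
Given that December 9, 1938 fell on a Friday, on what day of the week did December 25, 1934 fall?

Tuesday

Count forward from the earlier date (December 25, 1934) to the later (December 9, 1938):
December 25, 1934 → December 25, 1935: 365 days.
December 25, 1935 → December 25, 1936: 366 days (1936 is a leap year).
December 25, 1936 → December 25, 1937: 365 days.
December 1937: 31 − 25 = 6 days remain.
Then 11 full months totalling 334 days.
December 1–9, 1938: 9 days.
Residual: 349 days.
Total: 1445 days.
1445 mod 7 = 3, so 3 days before Friday is Tuesday.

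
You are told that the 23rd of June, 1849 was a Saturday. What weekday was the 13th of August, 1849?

Monday

June 1849: 30 − 23 = 7 days remain.
Then July (31): 31 days.
August 1–13, 1849: 13 days.
Total: 7 + 31 + 13 = 51 days.
51 mod 7 = 2, so 2 days after Saturday is Monday.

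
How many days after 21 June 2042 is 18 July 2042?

27

June 2042: 30 − 21 = 9 days remain.
July 1–18, 2042: 18 days.
Total: 9 + 18 = 27 days.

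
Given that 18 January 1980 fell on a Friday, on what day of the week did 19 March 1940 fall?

Count forward from the earlier date (March 19, 1940) to the later (January 18, 1980):
From March 19, 1940 to March 19, 1979: 39 years, of which 9 contain a Feb 29 — 30×365 + 9×366 = 14244 days.
March 1979: 31 − 19 = 12 days remain.
Then 9 full months totalling 275 days.
January 1–18, 1980: 18 days.
Residual: 305 days.
Total: 14549 days.
14549 mod 7 = 3, so 3 days before Friday is Tuesday.

Tuesday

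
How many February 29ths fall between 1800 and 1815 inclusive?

3

Years divisible by 4 in [1800, 1815]: 1800, 1804, 1808, 1812.
Of these, 1800 is divisible by 100 but not 400, so not leap.
Leap years: 4 − 1 = 3.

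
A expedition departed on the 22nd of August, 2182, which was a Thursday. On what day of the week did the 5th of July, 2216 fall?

Day-of-year of August 22, 2182: 234.
Day-of-year of July 5, 2216: 187.
2182 has 365 days, so 365 − 234 = 131 days remain in 2182.
Full years 2183–2215: 26 common + 7 leap = 26×365 + 7×366 = 12052 days.
Total: 131 + 12052 + 187 = 12370 days.
12370 mod 7 = 1, so 1 day after Thursday is Friday.

Friday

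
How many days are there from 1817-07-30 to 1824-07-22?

July 30, 1817 → July 30, 1818: 365 days.
July 30, 1818 → July 30, 1819: 365 days.
July 30, 1819 → July 30, 1820: 366 days (1820 is a leap year).
July 30, 1820 → July 30, 1821: 365 days.
July 30, 1821 → July 30, 1822: 365 days.
July 30, 1822 → July 30, 1823: 365 days.
July 1823: 31 − 30 = 1 day remains.
Then 11 full months totalling 335 days.
July 1–22, 1824: 22 days.
Residual: 358 days.
Total: 2549 days.

2549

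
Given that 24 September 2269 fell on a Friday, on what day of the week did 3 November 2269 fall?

Wednesday

September 2269: 30 − 24 = 6 days remain.
Then October (31): 31 days.
November 1–3, 2269: 3 days.
Total: 6 + 31 + 3 = 40 days.
40 mod 7 = 5, so 5 days after Friday is Wednesday.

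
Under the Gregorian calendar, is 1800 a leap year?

1800 is not a leap year (divisible by 100 but not 400).

No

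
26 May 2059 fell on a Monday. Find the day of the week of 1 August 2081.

Friday

From May 26, 2059 to May 26, 2081: 22 years, of which 6 contain a Feb 29 — 16×365 + 6×366 = 8036 days.
May 2081: 31 − 26 = 5 days remain.
Then June (30), July (31): 30 + 31 = 61 days.
August 1, 2081: 1 day.
Residual: 67 days.
Total: 8103 days.
8103 mod 7 = 4, so 4 days after Monday is Friday.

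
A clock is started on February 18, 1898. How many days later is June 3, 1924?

Day-of-year of February 18, 1898: 49.
Day-of-year of June 3, 1924: 155.
1898 has 365 days, so 365 − 49 = 316 days remain in 1898.
Full years 1899–1923: 20 common + 5 leap = 20×365 + 5×366 = 9130 days.
Total: 316 + 9130 + 155 = 9601 days.

9601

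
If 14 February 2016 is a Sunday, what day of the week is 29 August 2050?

Monday

Day-of-year of February 14, 2016: 45.
Day-of-year of August 29, 2050: 241.
2016 has 366 days, so 366 − 45 = 321 days remain in 2016.
Full years 2017–2049: 25 common + 8 leap = 25×365 + 8×366 = 12053 days.
Total: 321 + 12053 + 241 = 12615 days.
12615 mod 7 = 1, so 1 day after Sunday is Monday.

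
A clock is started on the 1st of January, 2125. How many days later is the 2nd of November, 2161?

13454

From January 1, 2125 to January 1, 2161: 36 years, of which 9 contain a Feb 29 — 27×365 + 9×366 = 13149 days.
January 2161: 31 − 1 = 30 days remain.
Then 9 full months totalling 273 days.
November 1–2, 2161: 2 days.
Residual: 305 days.
Total: 13454 days.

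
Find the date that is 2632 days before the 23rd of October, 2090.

the 9th of August, 2083

Count 2632 days before October 23, 2090:
From August 9, 2083 to August 9, 2090: 7 years, of which 2 contain a Feb 29 — 5×365 + 2×366 = 2557 days.
August 2090: 31 − 9 = 22 days remain.
Then September (30): 30 days.
October 1–23, 2090: 23 days.
Residual: 75 days.
Total: 2632 days.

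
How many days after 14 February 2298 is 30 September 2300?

February 14, 2298 → February 14, 2299: 365 days.
February 14, 2299 → February 14, 2300: 365 days.
February 2300: 28 − 14 = 14 days remain (2300 is not a leap year (divisible by 100 but not 400), so February has 28 days).
Then March (31), April (30), May (31), June (30), July (31), August (31): 31 + 30 + 31 + 30 + 31 + 31 = 184 days.
September 1–30, 2300: 30 days.
Residual: 228 days.
Total: 958 days.

958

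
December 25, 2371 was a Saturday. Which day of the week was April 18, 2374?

Thursday

December 25, 2371 → December 25, 2372: 366 days (2372 is a leap year).
December 25, 2372 → December 25, 2373: 365 days.
December 2373: 31 − 25 = 6 days remain.
Then January (31), February 2374 (28), March (31): 31 + 28 + 31 = 90 days.
April 1–18, 2374: 18 days.
Residual: 114 days.
Total: 845 days.
845 mod 7 = 5, so 5 days after Saturday is Thursday.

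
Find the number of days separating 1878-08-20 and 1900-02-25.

7859

From August 20, 1878 to August 20, 1899: 21 years, of which 5 contain a Feb 29 — 16×365 + 5×366 = 7670 days.
August 1899: 31 − 20 = 11 days remain.
Then September (30), October (31), November (30), December (31), January (31): 30 + 31 + 30 + 31 + 31 = 153 days.
February 1–25, 1900: 25 days (1900 is not a leap year (divisible by 100 but not 400)).
Residual: 189 days.
Total: 7859 days.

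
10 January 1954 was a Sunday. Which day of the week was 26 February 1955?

January 1954: 31 − 10 = 21 days remain.
Then 12 full months totalling 365 days.
February 1–26, 1955: 26 days (1955 is not a leap year).
Total: 21 + 365 + 26 = 412 days.
412 mod 7 = 6, so 6 days after Sunday is Saturday.

Saturday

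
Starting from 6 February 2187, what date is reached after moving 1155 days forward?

6 April 2190

Count 1155 days after February 6, 2187:
February 6, 2187 → February 6, 2188: 365 days.
February 6, 2188 → February 6, 2189: 366 days (2188 is a leap year).
February 6, 2189 → February 6, 2190: 365 days.
February 2190: 28 − 6 = 22 days remain (2190 is not a leap year, so February has 28 days).
Then March (31): 31 days.
April 1–6, 2190: 6 days.
Residual: 59 days.
Total: 1155 days.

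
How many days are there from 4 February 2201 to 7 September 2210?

Day-of-year of February 4, 2201: 35.
Day-of-year of September 7, 2210: 250.
2201 has 365 days, so 365 − 35 = 330 days remain in 2201.
Full years 2202–2209: 6 common + 2 leap = 6×365 + 2×366 = 2922 days.
Total: 330 + 2922 + 250 = 3502 days.

3502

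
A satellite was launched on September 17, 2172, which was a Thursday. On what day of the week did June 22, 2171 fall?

Saturday

Count forward from the earlier date (June 22, 2171) to the later (September 17, 2172):
June 2171: 30 − 22 = 8 days remain.
Then 14 full months totalling 428 days.
September 1–17, 2172: 17 days.
Total: 8 + 428 + 17 = 453 days.
453 mod 7 = 5, so 5 days before Thursday is Saturday.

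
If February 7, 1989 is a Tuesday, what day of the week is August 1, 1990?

Wednesday

February 1989: 28 − 7 = 21 days remain (1989 is not a leap year, so February has 28 days).
Then 17 full months totalling 518 days.
August 1, 1990: 1 day.
Total: 21 + 518 + 1 = 540 days.
540 mod 7 = 1, so 1 day after Tuesday is Wednesday.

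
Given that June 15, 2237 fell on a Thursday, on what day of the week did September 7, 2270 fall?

From June 15, 2237 to June 15, 2270: 33 years, of which 8 contain a Feb 29 — 25×365 + 8×366 = 12053 days.
June 2270: 30 − 15 = 15 days remain.
Then July (31), August (31): 31 + 31 = 62 days.
September 1–7, 2270: 7 days.
Residual: 84 days.
Total: 12137 days.
12137 mod 7 = 6, so 6 days after Thursday is Wednesday.

Wednesday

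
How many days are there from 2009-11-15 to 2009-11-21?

Within November 2009: 21 − 15 = 6 days.

6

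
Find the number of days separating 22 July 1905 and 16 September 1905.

July 1905: 31 − 22 = 9 days remain.
Then August (31): 31 days.
September 1–16, 1905: 16 days.
Total: 9 + 31 + 16 = 56 days.

56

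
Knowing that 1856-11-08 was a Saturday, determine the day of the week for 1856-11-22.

Within November 1856: 22 − 8 = 14 days.
14 is a multiple of 7, so 1856-11-22 falls on the same weekday: Saturday.

Saturday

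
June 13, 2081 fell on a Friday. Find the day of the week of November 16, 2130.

Thursday

From June 13, 2081 to June 13, 2130: 49 years, of which 11 contain a Feb 29 — 38×365 + 11×366 = 17896 days.
(2100 is not a leap year (divisible by 100 but not 400).)
June 2130: 30 − 13 = 17 days remain.
Then July (31), August (31), September (30), October (31): 31 + 31 + 30 + 31 = 123 days.
November 1–16, 2130: 16 days.
Residual: 156 days.
Total: 18052 days.
18052 mod 7 = 6, so 6 days after Friday is Thursday.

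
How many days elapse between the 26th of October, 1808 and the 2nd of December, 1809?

402

Day-of-year of October 26, 1808: 300.
Day-of-year of December 2, 1809: 336.
1808 has 366 days, so 366 − 300 = 66 days remain in 1808.
Total: 66 + 336 = 402 days.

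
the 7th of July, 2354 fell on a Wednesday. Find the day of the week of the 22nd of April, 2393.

From July 7, 2354 to July 7, 2392: 38 years, of which 10 contain a Feb 29 — 28×365 + 10×366 = 13880 days.
July 2392: 31 − 7 = 24 days remain.
Then August (31), September (30), October (31), November (30), December (31), January (31), February 2393 (28), March (31): 31 + 30 + 31 + 30 + 31 + 31 + 28 + 31 = 243 days.
April 1–22, 2393: 22 days.
Residual: 289 days.
Total: 14169 days.
14169 mod 7 = 1, so 1 day after Wednesday is Thursday.

Thursday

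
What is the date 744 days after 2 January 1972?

15 January 1974

Count 744 days after January 2, 1972:
January 2, 1972 → January 2, 1973: 366 days (1972 is a leap year).
January 2, 1973 → January 2, 1974: 365 days.
Within January 1974: 15 − 2 = 13 days.
Total: 744 days.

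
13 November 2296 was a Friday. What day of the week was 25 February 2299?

Saturday

November 13, 2296 → November 13, 2297: 365 days.
November 13, 2297 → November 13, 2298: 365 days.
November 2298: 30 − 13 = 17 days remain.
Then December (31), January (31): 31 + 31 = 62 days.
February 1–25, 2299: 25 days (2299 is not a leap year).
Residual: 104 days.
Total: 834 days.
834 mod 7 = 1, so 1 day after Friday is Saturday.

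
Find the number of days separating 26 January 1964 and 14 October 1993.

10854

From January 26, 1964 to January 26, 1993: 29 years, of which 8 contain a Feb 29 — 21×365 + 8×366 = 10593 days.
January 1993: 31 − 26 = 5 days remain.
Then February 1993 (28), March (31), April (30), May (31), June (30), July (31), August (31), September (30): 28 + 31 + 30 + 31 + 30 + 31 + 31 + 30 = 242 days.
October 1–14, 1993: 14 days.
Residual: 261 days.
Total: 10854 days.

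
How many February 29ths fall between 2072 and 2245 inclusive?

Years divisible by 4: 2072, 2076, …, 2244 — 44 in all.
Of these, 2100, 2200 are divisible by 100 but not 400, so not leap.
Leap years: 44 − 2 = 42.

42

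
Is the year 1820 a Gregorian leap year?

1820 is a leap year.

Yes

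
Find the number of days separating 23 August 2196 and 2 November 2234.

13949

Day-of-year of August 23, 2196: 236.
Day-of-year of November 2, 2234: 306.
2196 has 366 days, so 366 − 236 = 130 days remain in 2196.
Full years 2197–2233: 29 common + 8 leap = 29×365 + 8×366 = 13513 days.
Total: 130 + 13513 + 306 = 13949 days.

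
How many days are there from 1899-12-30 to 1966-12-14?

24455

Day-of-year of December 30, 1899: 364.
Day-of-year of December 14, 1966: 348.
1899 has 365 days, so 365 − 364 = 1 days remain in 1899.
Full years 1900–1965: 50 common + 16 leap = 50×365 + 16×366 = 24106 days.
Total: 1 + 24106 + 348 = 24455 days.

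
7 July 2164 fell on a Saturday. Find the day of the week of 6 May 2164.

Sunday

Count forward from the earlier date (May 6, 2164) to the later (July 7, 2164):
May 2164: 31 − 6 = 25 days remain.
Then June (30): 30 days.
July 1–7, 2164: 7 days.
Total: 25 + 30 + 7 = 62 days.
62 mod 7 = 6, so 6 days before Saturday is Sunday.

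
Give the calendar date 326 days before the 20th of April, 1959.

the 29th of May, 1958

Count 326 days before April 20, 1959:
Day-of-year of May 29, 1958: 149.
Day-of-year of April 20, 1959: 110.
1958 has 365 days, so 365 − 149 = 216 days remain in 1958.
Total: 216 + 110 = 326 days.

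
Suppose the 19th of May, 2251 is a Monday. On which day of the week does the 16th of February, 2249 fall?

Friday

Count forward from the earlier date (February 16, 2249) to the later (May 19, 2251):
February 2249: 28 − 16 = 12 days remain (2249 is not a leap year, so February has 28 days).
Then 26 full months totalling 791 days.
May 1–19, 2251: 19 days.
Total: 12 + 791 + 19 = 822 days.
822 mod 7 = 3, so 3 days before Monday is Friday.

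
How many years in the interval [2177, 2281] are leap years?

Years divisible by 4: 2180, 2184, …, 2280 — 26 in all.
Of these, 2200 is divisible by 100 but not 400, so not leap.
Leap years: 26 − 1 = 25.

25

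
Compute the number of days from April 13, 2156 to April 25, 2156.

12

Within April 2156: 25 − 13 = 12 days.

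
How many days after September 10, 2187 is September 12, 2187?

Within September 2187: 12 − 10 = 2 days.

2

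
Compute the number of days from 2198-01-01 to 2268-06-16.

25733

Day-of-year of January 1, 2198: 1.
Day-of-year of June 16, 2268: 168.
2198 has 365 days, so 365 − 1 = 364 days remain in 2198.
Full years 2199–2267: 53 common + 16 leap = 53×365 + 16×366 = 25201 days.
Total: 364 + 25201 + 168 = 25733 days.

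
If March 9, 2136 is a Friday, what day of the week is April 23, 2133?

Thursday

Count forward from the earlier date (April 23, 2133) to the later (March 9, 2136):
April 23, 2133 → April 23, 2134: 365 days.
April 23, 2134 → April 23, 2135: 365 days.
April 2135: 30 − 23 = 7 days remain.
Then 10 full months totalling 305 days.
March 1–9, 2136: 9 days.
Residual: 321 days.
Total: 1051 days.
1051 mod 7 = 1, so 1 day before Friday is Thursday.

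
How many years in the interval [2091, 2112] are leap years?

5

Years divisible by 4 in [2091, 2112]: 2092, 2096, 2100, 2104, 2108, 2112.
Of these, 2100 is divisible by 100 but not 400, so not leap.
Leap years: 6 − 1 = 5.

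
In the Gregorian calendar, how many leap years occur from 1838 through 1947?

Years divisible by 4: 1840, 1844, …, 1944 — 27 in all.
Of these, 1900 is divisible by 100 but not 400, so not leap.
Leap years: 27 − 1 = 26.

26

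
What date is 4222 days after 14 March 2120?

5 October 2131

Count 4222 days after March 14, 2120:
From March 14, 2120 to March 14, 2131: 11 years, of which 2 contain a Feb 29 — 9×365 + 2×366 = 4017 days.
March 2131: 31 − 14 = 17 days remain.
Then April (30), May (31), June (30), July (31), August (31), September (30): 30 + 31 + 30 + 31 + 31 + 30 = 183 days.
October 1–5, 2131: 5 days.
Residual: 205 days.
Total: 4222 days.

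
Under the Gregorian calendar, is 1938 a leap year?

No

1938 is not a leap year.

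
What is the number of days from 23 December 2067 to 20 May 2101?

Day-of-year of December 23, 2067: 357.
Day-of-year of May 20, 2101: 140.
2067 has 365 days, so 365 − 357 = 8 days remain in 2067.
Full years 2068–2100: 25 common + 8 leap = 25×365 + 8×366 = 12053 days.
Total: 8 + 12053 + 140 = 12201 days.

12201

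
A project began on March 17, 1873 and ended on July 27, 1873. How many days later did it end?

132

March 1873: 31 − 17 = 14 days remain.
Then April (30), May (31), June (30): 30 + 31 + 30 = 91 days.
July 1–27, 1873: 27 days.
Total: 14 + 91 + 27 = 132 days.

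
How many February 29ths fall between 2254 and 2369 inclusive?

Years divisible by 4: 2256, 2260, …, 2368 — 29 in all.
Of these, 2300 is divisible by 100 but not 400, so not leap.
Leap years: 29 − 1 = 28.

28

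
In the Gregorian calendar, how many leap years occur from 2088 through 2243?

Years divisible by 4: 2088, 2092, …, 2240 — 39 in all.
Of these, 2100, 2200 are divisible by 100 but not 400, so not leap.
Leap years: 39 − 2 = 37.

37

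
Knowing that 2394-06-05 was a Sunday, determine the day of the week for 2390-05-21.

Count forward from the earlier date (May 21, 2390) to the later (June 5, 2394):
Day-of-year of May 21, 2390: 141.
Day-of-year of June 5, 2394: 156.
2390 has 365 days, so 365 − 141 = 224 days remain in 2390.
Full years: 2391: 365; 2392: 366; 2393: 365. Sum = 1096.
Total: 224 + 1096 + 156 = 1476 days.
1476 mod 7 = 6, so 6 days before Sunday is Monday.

Monday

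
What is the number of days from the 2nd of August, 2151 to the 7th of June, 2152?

310

Day-of-year of August 2, 2151: 214.
Day-of-year of June 7, 2152: 159.
2151 has 365 days, so 365 − 214 = 151 days remain in 2151.
Total: 151 + 159 = 310 days.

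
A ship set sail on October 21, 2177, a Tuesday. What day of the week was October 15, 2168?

Saturday

Count forward from the earlier date (October 15, 2168) to the later (October 21, 2177):
From October 15, 2168 to October 15, 2177: 9 years, of which 2 contain a Feb 29 — 7×365 + 2×366 = 3287 days.
Within October 2177: 21 − 15 = 6 days.
Total: 3293 days.
3293 mod 7 = 3, so 3 days before Tuesday is Saturday.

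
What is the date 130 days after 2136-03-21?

2136-07-29

Count 130 days after March 21, 2136:
March 2136: 31 − 21 = 10 days remain.
Then April (30), May (31), June (30): 30 + 31 + 30 = 91 days.
July 1–29, 2136: 29 days.
Total: 10 + 91 + 29 = 130 days.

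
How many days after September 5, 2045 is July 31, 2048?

1060

Day-of-year of September 5, 2045: 248.
Day-of-year of July 31, 2048: 213.
2045 has 365 days, so 365 − 248 = 117 days remain in 2045.
Full years: 2046: 365; 2047: 365. Sum = 730.
Total: 117 + 730 + 213 = 1060 days.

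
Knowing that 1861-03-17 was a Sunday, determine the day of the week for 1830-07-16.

Friday

Count forward from the earlier date (July 16, 1830) to the later (March 17, 1861):
Day-of-year of July 16, 1830: 197.
Day-of-year of March 17, 1861: 76.
1830 has 365 days, so 365 − 197 = 168 days remain in 1830.
Full years 1831–1860: 22 common + 8 leap = 22×365 + 8×366 = 10958 days.
Total: 168 + 10958 + 76 = 11202 days.
11202 mod 7 = 2, so 2 days before Sunday is Friday.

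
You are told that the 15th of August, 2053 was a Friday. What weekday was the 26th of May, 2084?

Friday

From August 15, 2053 to August 15, 2083: 30 years, of which 7 contain a Feb 29 — 23×365 + 7×366 = 10957 days.
August 2083: 31 − 15 = 16 days remain.
Then September (30), October (31), November (30), December (31), January (31), February 2084 (29), March (31), April (30): 30 + 31 + 30 + 31 + 31 + 29 + 31 + 30 = 243 days.
May 1–26, 2084: 26 days.
Residual: 285 days.
Total: 11242 days.
11242 is a multiple of 7, so the 26th of May, 2084 falls on the same weekday: Friday.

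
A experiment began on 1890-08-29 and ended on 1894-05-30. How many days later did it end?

Day-of-year of August 29, 1890: 241.
Day-of-year of May 30, 1894: 150.
1890 has 365 days, so 365 − 241 = 124 days remain in 1890.
Full years: 1891: 365; 1892: 366; 1893: 365. Sum = 1096.
Total: 124 + 1096 + 150 = 1370 days.

1370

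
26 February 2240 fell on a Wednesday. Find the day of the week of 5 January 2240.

Sunday

Count forward from the earlier date (January 5, 2240) to the later (February 26, 2240):
January 2240: 31 − 5 = 26 days remain.
February 1–26, 2240: 26 days (2240 is a leap year).
Total: 26 + 26 = 52 days.
52 mod 7 = 3, so 3 days before Wednesday is Sunday.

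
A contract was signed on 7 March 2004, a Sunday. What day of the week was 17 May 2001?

Count forward from the earlier date (May 17, 2001) to the later (March 7, 2004):
Day-of-year of May 17, 2001: 137.
Day-of-year of March 7, 2004: 67.
2001 has 365 days, so 365 − 137 = 228 days remain in 2001.
Full years: 2002: 365; 2003: 365. Sum = 730.
Total: 228 + 730 + 67 = 1025 days.
1025 mod 7 = 3, so 3 days before Sunday is Thursday.

Thursday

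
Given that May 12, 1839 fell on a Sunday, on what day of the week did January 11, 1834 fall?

Saturday

Count forward from the earlier date (January 11, 1834) to the later (May 12, 1839):
January 11, 1834 → January 11, 1835: 365 days.
January 11, 1835 → January 11, 1836: 365 days.
January 11, 1836 → January 11, 1837: 366 days (1836 is a leap year).
January 11, 1837 → January 11, 1838: 365 days.
January 11, 1838 → January 11, 1839: 365 days.
January 1839: 31 − 11 = 20 days remain.
Then February 1839 (28), March (31), April (30): 28 + 31 + 30 = 89 days.
May 1–12, 1839: 12 days.
Residual: 121 days.
Total: 1947 days.
1947 mod 7 = 1, so 1 day before Sunday is Saturday.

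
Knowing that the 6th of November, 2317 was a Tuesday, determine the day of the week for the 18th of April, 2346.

From November 6, 2317 to November 6, 2345: 28 years, of which 7 contain a Feb 29 — 21×365 + 7×366 = 10227 days.
November 2345: 30 − 6 = 24 days remain.
Then December (31), January (31), February 2346 (28), March (31): 31 + 31 + 28 + 31 = 121 days.
April 1–18, 2346: 18 days.
Residual: 163 days.
Total: 10390 days.
10390 mod 7 = 2, so 2 days after Tuesday is Thursday.

Thursday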